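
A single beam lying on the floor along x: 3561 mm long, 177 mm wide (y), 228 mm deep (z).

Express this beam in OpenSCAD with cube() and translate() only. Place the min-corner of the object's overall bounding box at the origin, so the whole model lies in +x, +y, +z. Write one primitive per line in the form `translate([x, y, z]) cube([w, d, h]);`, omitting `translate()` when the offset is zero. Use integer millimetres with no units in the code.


cube([3561, 177, 228]);


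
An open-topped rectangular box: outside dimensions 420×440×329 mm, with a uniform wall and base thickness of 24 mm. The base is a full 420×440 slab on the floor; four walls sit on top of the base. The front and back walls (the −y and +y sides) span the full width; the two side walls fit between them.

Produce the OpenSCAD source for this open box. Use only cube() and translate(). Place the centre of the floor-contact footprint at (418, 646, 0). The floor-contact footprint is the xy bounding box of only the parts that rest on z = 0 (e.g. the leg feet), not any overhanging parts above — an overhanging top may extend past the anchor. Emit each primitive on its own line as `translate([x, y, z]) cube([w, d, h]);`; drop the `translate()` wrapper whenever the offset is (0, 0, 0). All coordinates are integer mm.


translate([208, 426, 0]) cube([420, 440, 24]);
translate([208, 426, 24]) cube([420, 24, 305]);
translate([208, 842, 24]) cube([420, 24, 305]);
translate([208, 450, 24]) cube([24, 392, 305]);
translate([604, 450, 24]) cube([24, 392, 305]);


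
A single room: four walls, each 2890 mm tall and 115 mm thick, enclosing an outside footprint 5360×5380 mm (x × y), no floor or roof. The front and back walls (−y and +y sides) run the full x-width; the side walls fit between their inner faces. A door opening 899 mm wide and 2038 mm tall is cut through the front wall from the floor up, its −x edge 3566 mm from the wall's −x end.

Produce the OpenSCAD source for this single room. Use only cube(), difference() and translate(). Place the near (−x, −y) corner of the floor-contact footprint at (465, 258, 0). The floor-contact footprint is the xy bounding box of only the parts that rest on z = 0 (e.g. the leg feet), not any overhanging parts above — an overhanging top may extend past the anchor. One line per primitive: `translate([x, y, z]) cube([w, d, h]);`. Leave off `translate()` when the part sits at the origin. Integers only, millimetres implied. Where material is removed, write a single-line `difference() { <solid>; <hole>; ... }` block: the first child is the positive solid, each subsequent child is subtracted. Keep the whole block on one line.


difference() { translate([465, 258, 0]) cube([5360, 115, 2890]); translate([4031, 258, 0]) cube([899, 115, 2038]); }
translate([465, 5523, 0]) cube([5360, 115, 2890]);
translate([465, 373, 0]) cube([115, 5150, 2890]);
translate([5710, 373, 0]) cube([115, 5150, 2890]);


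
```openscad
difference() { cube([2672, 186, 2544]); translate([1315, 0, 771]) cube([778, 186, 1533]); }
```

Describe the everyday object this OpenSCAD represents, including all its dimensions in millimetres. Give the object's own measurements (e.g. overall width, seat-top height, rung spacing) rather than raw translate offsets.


A wall 2672 mm long (x), 186 mm thick (y), 2544 mm tall, with a rectangular window opening cut through it. The opening is 778 mm wide and 1533 mm tall; its sill is at z = 771 mm and its near (−x) edge is 1315 mm from the wall's −x end. The opening passes through the full wall thickness.


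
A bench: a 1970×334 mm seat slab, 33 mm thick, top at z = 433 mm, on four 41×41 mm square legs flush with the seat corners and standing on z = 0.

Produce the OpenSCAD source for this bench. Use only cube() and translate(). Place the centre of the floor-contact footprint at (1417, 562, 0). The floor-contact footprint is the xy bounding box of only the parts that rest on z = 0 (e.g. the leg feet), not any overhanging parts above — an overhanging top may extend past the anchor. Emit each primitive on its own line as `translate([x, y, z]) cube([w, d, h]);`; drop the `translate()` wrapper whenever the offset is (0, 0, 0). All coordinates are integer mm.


translate([432, 395, 400]) cube([1970, 334, 33]);
translate([432, 395, 0]) cube([41, 41, 400]);
translate([432, 688, 0]) cube([41, 41, 400]);
translate([2361, 395, 0]) cube([41, 41, 400]);
translate([2361, 688, 0]) cube([41, 41, 400]);


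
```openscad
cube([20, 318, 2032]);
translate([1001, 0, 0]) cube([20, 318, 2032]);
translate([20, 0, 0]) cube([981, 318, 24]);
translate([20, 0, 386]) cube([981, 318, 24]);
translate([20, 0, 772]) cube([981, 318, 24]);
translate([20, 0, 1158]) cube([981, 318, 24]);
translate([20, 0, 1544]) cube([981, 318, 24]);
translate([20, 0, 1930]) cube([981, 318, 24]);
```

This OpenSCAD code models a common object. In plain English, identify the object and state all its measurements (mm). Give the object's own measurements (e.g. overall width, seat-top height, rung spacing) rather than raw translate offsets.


An open bookshelf. Two side panels, each 20 mm thick, 318 mm deep and 2032 mm tall, stand 1021 mm apart (outside-to-outside). Between them sit 6 shelves, each 24 mm thick and 318 mm deep, spanning the full gap between the sides. The bottom shelf rests on the floor (its underside at z = 0) and the clear gap between one shelf's top and the next shelf's underside is 362 mm.


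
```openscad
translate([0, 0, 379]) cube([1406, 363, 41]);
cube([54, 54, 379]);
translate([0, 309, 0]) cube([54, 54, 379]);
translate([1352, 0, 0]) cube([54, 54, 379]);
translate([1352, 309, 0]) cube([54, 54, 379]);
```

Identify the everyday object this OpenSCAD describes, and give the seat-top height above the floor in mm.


A bench. The seat-top height is 420 mm.

A long slab on four corner posts — a bench. The slab sits at z = 379 with thickness 41, so the top is 379 + 41 = 420 mm.


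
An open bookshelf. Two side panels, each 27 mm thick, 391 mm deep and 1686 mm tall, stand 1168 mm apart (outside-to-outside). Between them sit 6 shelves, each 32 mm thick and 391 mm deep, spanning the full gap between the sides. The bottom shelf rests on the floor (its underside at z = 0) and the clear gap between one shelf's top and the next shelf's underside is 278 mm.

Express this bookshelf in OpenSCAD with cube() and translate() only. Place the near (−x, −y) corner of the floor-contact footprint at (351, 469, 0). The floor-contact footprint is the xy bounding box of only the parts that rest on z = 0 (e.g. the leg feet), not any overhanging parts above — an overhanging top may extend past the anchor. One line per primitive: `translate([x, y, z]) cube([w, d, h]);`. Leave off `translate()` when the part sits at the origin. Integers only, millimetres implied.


translate([351, 469, 0]) cube([27, 391, 1686]);
translate([1492, 469, 0]) cube([27, 391, 1686]);
translate([378, 469, 0]) cube([1114, 391, 32]);
translate([378, 469, 310]) cube([1114, 391, 32]);
translate([378, 469, 620]) cube([1114, 391, 32]);
translate([378, 469, 930]) cube([1114, 391, 32]);
translate([378, 469, 1240]) cube([1114, 391, 32]);
translate([378, 469, 1550]) cube([1114, 391, 32]);


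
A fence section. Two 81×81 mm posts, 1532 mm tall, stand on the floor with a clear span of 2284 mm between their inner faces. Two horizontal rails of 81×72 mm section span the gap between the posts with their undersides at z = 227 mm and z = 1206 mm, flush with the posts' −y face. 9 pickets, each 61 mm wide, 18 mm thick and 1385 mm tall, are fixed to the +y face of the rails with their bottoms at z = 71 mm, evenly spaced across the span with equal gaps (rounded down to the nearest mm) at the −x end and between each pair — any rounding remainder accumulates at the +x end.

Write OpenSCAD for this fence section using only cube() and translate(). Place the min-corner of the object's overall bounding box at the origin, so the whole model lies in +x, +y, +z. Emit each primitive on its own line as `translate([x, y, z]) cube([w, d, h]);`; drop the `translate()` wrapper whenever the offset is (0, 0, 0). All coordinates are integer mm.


cube([81, 81, 1532]);
translate([2365, 0, 0]) cube([81, 81, 1532]);
translate([81, 0, 227]) cube([2284, 81, 72]);
translate([81, 0, 1206]) cube([2284, 81, 72]);
translate([254, 81, 71]) cube([61, 18, 1385]);
translate([488, 81, 71]) cube([61, 18, 1385]);
translate([722, 81, 71]) cube([61, 18, 1385]);
translate([956, 81, 71]) cube([61, 18, 1385]);
translate([1190, 81, 71]) cube([61, 18, 1385]);
translate([1424, 81, 71]) cube([61, 18, 1385]);
translate([1658, 81, 71]) cube([61, 18, 1385]);
translate([1892, 81, 71]) cube([61, 18, 1385]);
translate([2126, 81, 71]) cube([61, 18, 1385]);


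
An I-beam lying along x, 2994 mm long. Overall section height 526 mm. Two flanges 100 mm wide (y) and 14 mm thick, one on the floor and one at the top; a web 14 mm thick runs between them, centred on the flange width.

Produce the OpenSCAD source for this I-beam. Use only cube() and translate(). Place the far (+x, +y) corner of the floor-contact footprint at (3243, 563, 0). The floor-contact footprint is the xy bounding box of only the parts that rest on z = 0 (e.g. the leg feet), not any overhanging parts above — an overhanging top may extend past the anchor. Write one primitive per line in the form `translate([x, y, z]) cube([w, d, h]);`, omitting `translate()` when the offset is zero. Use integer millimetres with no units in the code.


translate([249, 463, 0]) cube([2994, 100, 14]);
translate([249, 506, 14]) cube([2994, 14, 498]);
translate([249, 463, 512]) cube([2994, 100, 14]);


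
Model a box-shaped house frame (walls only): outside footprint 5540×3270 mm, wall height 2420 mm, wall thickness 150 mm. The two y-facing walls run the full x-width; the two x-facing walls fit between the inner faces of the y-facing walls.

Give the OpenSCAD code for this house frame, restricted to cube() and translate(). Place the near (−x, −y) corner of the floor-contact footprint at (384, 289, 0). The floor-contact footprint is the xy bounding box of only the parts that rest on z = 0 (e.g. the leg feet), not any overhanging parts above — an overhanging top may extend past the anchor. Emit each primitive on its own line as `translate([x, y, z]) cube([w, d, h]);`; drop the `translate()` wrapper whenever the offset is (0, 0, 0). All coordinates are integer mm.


translate([384, 289, 0]) cube([5540, 150, 2420]);
translate([384, 3409, 0]) cube([5540, 150, 2420]);
translate([384, 439, 0]) cube([150, 2970, 2420]);
translate([5774, 439, 0]) cube([150, 2970, 2420]);


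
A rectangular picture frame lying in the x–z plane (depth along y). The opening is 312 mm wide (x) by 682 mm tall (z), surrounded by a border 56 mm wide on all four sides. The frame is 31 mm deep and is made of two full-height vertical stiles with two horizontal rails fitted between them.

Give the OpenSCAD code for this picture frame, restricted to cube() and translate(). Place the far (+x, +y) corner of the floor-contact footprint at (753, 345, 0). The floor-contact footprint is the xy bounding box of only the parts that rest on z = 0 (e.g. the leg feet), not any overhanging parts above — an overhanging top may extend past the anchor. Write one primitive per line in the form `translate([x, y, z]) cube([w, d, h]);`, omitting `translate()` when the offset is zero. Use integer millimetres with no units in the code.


translate([329, 314, 0]) cube([56, 31, 794]);
translate([697, 314, 0]) cube([56, 31, 794]);
translate([385, 314, 0]) cube([312, 31, 56]);
translate([385, 314, 738]) cube([312, 31, 56]);


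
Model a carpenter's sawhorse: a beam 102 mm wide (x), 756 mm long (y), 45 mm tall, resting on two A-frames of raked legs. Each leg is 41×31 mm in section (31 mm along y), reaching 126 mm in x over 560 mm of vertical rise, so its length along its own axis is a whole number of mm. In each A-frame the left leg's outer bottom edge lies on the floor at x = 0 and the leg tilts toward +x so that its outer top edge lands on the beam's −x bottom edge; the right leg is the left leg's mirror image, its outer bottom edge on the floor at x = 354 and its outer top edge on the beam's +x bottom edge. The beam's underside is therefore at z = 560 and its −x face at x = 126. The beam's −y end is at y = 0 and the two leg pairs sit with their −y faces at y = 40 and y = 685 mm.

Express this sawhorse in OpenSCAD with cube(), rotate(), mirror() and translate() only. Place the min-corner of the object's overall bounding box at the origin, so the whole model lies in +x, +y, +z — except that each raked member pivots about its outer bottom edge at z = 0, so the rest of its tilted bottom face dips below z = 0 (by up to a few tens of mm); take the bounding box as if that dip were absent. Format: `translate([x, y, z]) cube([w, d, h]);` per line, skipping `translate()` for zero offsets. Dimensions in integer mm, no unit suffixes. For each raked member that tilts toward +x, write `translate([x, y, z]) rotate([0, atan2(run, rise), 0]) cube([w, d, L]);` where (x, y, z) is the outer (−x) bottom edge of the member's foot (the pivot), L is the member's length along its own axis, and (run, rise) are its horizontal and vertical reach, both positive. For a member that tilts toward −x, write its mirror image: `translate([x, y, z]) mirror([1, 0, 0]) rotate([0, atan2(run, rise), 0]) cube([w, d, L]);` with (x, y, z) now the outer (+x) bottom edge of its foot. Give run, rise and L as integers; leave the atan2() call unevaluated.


// leg length = √(126² + 560²) = 574
// right-leg outer foot x = 2·126 + 102 = 354
// beam min-corner = (126, 0, 560)
translate([126, 0, 560]) cube([102, 756, 45]);
translate([0, 40, 0]) rotate([0, atan2(126, 560), 0]) cube([41, 31, 574]);
translate([354, 40, 0]) mirror([1, 0, 0]) rotate([0, atan2(126, 560), 0]) cube([41, 31, 574]);
translate([0, 685, 0]) rotate([0, atan2(126, 560), 0]) cube([41, 31, 574]);
translate([354, 685, 0]) mirror([1, 0, 0]) rotate([0, atan2(126, 560), 0]) cube([41, 31, 574]);


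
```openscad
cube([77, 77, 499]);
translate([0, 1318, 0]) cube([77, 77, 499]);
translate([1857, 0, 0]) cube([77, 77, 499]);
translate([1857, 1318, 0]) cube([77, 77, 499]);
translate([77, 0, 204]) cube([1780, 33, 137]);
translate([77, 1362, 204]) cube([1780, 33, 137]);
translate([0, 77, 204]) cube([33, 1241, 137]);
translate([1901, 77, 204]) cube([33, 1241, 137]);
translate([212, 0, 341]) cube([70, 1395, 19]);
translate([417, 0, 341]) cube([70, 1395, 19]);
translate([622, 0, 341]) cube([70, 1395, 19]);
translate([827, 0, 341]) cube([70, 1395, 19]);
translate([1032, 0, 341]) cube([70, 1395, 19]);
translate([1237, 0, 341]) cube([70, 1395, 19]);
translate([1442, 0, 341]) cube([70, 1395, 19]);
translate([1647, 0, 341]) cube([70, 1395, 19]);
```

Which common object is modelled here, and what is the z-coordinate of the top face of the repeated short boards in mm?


A bed frame. The slat-top height is 360 mm.

Four posts, four rails, and a row of slats — a bed frame. Slats sit on the rails at z = 204 + 137 = 341; with slat thickness 19, the top is 360 mm.


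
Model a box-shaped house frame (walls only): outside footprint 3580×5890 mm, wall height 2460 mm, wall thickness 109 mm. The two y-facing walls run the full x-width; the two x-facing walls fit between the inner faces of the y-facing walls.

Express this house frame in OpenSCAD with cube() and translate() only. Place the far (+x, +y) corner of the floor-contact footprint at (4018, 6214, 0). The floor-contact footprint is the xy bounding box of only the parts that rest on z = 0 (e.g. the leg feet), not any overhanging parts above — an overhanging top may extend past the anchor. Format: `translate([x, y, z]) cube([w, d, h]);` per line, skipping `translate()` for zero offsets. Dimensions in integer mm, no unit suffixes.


translate([438, 324, 0]) cube([3580, 109, 2460]);
translate([438, 6105, 0]) cube([3580, 109, 2460]);
translate([438, 433, 0]) cube([109, 5672, 2460]);
translate([3909, 433, 0]) cube([109, 5672, 2460]);


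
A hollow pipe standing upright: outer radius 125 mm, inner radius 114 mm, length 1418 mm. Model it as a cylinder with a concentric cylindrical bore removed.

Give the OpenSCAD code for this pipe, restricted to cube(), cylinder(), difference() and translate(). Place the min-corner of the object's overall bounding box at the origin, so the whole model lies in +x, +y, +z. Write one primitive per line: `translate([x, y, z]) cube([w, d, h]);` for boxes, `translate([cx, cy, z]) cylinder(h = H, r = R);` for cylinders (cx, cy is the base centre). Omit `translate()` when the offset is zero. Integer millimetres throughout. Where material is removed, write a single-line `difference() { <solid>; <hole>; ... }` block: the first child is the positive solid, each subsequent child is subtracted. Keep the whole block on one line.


difference() { translate([125, 125, 0]) cylinder(h = 1418, r = 125); translate([125, 125, 0]) cylinder(h = 1418, r = 114); }


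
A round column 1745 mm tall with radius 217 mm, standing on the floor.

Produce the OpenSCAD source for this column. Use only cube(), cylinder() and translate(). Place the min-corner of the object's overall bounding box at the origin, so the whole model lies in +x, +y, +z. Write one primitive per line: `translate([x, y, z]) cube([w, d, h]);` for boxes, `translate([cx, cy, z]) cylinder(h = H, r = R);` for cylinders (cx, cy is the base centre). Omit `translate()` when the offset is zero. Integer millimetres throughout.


translate([217, 217, 0]) cylinder(h = 1745, r = 217);


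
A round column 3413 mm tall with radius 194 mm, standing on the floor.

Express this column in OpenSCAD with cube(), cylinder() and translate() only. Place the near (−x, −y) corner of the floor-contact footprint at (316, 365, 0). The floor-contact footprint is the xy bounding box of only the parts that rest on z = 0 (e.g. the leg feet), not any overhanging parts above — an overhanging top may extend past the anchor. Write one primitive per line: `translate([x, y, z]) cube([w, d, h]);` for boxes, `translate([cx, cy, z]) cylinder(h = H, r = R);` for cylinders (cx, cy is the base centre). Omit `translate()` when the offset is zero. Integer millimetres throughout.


translate([510, 559, 0]) cylinder(h = 3413, r = 194);


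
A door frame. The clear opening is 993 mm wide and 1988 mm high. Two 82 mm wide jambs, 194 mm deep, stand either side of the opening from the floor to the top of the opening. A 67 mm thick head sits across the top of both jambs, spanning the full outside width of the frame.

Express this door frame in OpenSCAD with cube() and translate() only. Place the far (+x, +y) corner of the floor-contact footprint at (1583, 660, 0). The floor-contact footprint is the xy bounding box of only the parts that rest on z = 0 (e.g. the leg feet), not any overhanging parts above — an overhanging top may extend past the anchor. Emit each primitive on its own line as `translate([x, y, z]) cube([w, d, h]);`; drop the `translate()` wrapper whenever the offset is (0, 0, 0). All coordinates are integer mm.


translate([426, 466, 0]) cube([82, 194, 1988]);
translate([1501, 466, 0]) cube([82, 194, 1988]);
translate([426, 466, 1988]) cube([1157, 194, 67]);


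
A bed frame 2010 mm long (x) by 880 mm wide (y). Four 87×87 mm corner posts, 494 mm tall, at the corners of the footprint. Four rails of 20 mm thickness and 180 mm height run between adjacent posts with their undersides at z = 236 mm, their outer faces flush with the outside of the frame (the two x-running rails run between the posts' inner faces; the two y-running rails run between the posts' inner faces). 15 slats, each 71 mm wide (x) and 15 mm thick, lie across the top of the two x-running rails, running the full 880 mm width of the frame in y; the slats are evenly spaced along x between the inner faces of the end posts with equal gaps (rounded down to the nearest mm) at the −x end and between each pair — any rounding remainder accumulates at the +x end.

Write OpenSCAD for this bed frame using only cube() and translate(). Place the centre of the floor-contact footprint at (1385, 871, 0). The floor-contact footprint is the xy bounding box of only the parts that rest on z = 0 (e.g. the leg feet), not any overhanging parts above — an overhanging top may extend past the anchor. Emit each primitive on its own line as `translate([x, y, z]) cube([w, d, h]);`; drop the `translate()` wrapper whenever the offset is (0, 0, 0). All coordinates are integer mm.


translate([380, 431, 0]) cube([87, 87, 494]);
translate([380, 1224, 0]) cube([87, 87, 494]);
translate([2303, 431, 0]) cube([87, 87, 494]);
translate([2303, 1224, 0]) cube([87, 87, 494]);
translate([467, 431, 236]) cube([1836, 20, 180]);
translate([467, 1291, 236]) cube([1836, 20, 180]);
translate([380, 518, 236]) cube([20, 706, 180]);
translate([2370, 518, 236]) cube([20, 706, 180]);
translate([515, 431, 416]) cube([71, 880, 15]);
translate([634, 431, 416]) cube([71, 880, 15]);
translate([753, 431, 416]) cube([71, 880, 15]);
translate([872, 431, 416]) cube([71, 880, 15]);
translate([991, 431, 416]) cube([71, 880, 15]);
translate([1110, 431, 416]) cube([71, 880, 15]);
translate([1229, 431, 416]) cube([71, 880, 15]);
translate([1348, 431, 416]) cube([71, 880, 15]);
translate([1467, 431, 416]) cube([71, 880, 15]);
translate([1586, 431, 416]) cube([71, 880, 15]);
translate([1705, 431, 416]) cube([71, 880, 15]);
translate([1824, 431, 416]) cube([71, 880, 15]);
translate([1943, 431, 416]) cube([71, 880, 15]);
translate([2062, 431, 416]) cube([71, 880, 15]);
translate([2181, 431, 416]) cube([71, 880, 15]);


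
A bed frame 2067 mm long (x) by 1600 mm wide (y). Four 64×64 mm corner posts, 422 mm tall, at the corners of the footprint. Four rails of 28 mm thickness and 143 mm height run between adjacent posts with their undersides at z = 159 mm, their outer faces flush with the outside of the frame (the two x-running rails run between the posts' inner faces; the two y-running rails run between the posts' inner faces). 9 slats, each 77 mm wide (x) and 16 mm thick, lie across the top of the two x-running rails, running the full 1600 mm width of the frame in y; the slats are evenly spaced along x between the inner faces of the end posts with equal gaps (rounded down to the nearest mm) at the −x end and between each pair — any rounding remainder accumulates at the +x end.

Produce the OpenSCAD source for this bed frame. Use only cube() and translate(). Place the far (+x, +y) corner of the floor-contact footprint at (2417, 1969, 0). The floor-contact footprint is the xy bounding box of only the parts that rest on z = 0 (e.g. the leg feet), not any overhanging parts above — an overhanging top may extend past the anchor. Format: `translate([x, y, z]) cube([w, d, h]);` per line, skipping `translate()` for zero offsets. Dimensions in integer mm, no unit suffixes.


translate([350, 369, 0]) cube([64, 64, 422]);
translate([350, 1905, 0]) cube([64, 64, 422]);
translate([2353, 369, 0]) cube([64, 64, 422]);
translate([2353, 1905, 0]) cube([64, 64, 422]);
translate([414, 369, 159]) cube([1939, 28, 143]);
translate([414, 1941, 159]) cube([1939, 28, 143]);
translate([350, 433, 159]) cube([28, 1472, 143]);
translate([2389, 433, 159]) cube([28, 1472, 143]);
translate([538, 369, 302]) cube([77, 1600, 16]);
translate([739, 369, 302]) cube([77, 1600, 16]);
translate([940, 369, 302]) cube([77, 1600, 16]);
translate([1141, 369, 302]) cube([77, 1600, 16]);
translate([1342, 369, 302]) cube([77, 1600, 16]);
translate([1543, 369, 302]) cube([77, 1600, 16]);
translate([1744, 369, 302]) cube([77, 1600, 16]);
translate([1945, 369, 302]) cube([77, 1600, 16]);
translate([2146, 369, 302]) cube([77, 1600, 16]);


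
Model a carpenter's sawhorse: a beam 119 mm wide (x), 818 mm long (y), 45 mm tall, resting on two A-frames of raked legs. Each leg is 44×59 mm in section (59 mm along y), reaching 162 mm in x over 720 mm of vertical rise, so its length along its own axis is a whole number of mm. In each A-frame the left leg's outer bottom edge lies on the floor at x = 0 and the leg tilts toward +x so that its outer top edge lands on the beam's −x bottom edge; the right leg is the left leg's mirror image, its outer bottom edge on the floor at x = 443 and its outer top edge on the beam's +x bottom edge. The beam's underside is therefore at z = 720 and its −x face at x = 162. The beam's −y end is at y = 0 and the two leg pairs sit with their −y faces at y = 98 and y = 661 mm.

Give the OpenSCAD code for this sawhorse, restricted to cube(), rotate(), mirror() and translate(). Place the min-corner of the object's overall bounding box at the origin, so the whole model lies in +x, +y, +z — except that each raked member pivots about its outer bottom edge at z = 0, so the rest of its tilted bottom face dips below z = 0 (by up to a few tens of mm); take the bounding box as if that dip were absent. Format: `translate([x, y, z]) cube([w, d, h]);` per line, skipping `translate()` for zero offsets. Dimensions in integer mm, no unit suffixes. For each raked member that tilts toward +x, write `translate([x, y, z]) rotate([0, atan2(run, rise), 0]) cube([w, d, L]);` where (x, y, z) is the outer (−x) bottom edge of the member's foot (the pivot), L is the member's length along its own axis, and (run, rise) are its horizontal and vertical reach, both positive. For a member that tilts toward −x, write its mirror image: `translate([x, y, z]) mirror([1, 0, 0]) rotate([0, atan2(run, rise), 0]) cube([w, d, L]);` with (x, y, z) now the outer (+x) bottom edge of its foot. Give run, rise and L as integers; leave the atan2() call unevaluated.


translate([162, 0, 720]) cube([119, 818, 45]);
translate([0, 98, 0]) rotate([0, atan2(162, 720), 0]) cube([44, 59, 738]);
translate([443, 98, 0]) mirror([1, 0, 0]) rotate([0, atan2(162, 720), 0]) cube([44, 59, 738]);
translate([0, 661, 0]) rotate([0, atan2(162, 720), 0]) cube([44, 59, 738]);
translate([443, 661, 0]) mirror([1, 0, 0]) rotate([0, atan2(162, 720), 0]) cube([44, 59, 738]);


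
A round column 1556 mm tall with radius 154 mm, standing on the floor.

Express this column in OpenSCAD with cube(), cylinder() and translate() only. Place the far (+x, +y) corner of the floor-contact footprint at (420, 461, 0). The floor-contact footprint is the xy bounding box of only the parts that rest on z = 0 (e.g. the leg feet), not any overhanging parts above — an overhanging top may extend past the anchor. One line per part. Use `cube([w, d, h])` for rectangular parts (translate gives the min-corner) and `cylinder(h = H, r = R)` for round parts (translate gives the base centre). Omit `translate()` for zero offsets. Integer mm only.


translate([266, 307, 0]) cylinder(h = 1556, r = 154);


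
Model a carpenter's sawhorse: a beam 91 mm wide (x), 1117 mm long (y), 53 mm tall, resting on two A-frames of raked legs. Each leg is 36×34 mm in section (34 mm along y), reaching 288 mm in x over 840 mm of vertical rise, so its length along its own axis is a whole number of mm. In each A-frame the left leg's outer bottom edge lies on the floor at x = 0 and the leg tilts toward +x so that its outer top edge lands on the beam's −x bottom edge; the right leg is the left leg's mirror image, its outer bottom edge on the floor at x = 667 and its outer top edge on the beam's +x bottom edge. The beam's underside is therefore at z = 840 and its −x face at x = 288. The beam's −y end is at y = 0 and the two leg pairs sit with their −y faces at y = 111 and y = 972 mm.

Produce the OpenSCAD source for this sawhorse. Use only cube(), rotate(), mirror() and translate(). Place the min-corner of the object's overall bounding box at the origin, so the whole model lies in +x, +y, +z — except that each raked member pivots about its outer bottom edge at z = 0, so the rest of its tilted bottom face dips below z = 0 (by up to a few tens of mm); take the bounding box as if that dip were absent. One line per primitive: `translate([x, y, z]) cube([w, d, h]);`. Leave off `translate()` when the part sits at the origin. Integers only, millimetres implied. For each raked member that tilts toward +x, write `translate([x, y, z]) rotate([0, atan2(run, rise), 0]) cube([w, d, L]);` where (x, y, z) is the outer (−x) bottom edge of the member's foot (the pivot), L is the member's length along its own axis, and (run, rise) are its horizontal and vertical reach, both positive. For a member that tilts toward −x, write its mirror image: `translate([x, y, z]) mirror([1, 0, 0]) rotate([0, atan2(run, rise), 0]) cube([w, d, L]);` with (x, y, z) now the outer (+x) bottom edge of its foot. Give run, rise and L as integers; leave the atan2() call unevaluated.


// leg length = √(288² + 840²) = 888
// right-leg outer foot x = 2·288 + 91 = 667
// beam min-corner = (288, 0, 840)
translate([288, 0, 840]) cube([91, 1117, 53]);
translate([0, 111, 0]) rotate([0, atan2(288, 840), 0]) cube([36, 34, 888]);
translate([667, 111, 0]) mirror([1, 0, 0]) rotate([0, atan2(288, 840), 0]) cube([36, 34, 888]);
translate([0, 972, 0]) rotate([0, atan2(288, 840), 0]) cube([36, 34, 888]);
translate([667, 972, 0]) mirror([1, 0, 0]) rotate([0, atan2(288, 840), 0]) cube([36, 34, 888]);


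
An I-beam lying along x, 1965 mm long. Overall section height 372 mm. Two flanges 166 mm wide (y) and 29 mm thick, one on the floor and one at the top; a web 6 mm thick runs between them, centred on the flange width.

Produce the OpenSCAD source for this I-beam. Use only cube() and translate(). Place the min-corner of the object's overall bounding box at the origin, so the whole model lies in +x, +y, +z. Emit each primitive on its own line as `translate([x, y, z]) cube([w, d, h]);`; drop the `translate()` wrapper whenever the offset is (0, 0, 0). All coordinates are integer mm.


cube([1965, 166, 29]);
translate([0, 80, 29]) cube([1965, 6, 314]);
translate([0, 0, 343]) cube([1965, 166, 29]);


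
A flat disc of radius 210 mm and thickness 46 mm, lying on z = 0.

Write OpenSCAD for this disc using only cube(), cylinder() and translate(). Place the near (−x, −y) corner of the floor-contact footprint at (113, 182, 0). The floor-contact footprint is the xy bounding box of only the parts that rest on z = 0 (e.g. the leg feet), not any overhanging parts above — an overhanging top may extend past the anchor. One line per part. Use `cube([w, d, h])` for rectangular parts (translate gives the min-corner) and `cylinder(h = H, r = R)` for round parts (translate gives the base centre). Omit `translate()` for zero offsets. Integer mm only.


translate([323, 392, 0]) cylinder(h = 46, r = 210);


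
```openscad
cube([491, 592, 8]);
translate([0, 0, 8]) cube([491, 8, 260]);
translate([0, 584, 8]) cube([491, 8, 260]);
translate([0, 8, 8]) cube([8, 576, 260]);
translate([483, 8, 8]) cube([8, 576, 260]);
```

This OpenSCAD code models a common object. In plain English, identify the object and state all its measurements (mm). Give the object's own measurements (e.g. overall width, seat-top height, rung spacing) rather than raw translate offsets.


An open-topped rectangular box: outside dimensions 491×592×268 mm, with a uniform wall and base thickness of 8 mm. The base is a full 491×592 slab on the floor; four walls sit on top of the base. The front and back walls (the −y and +y sides) span the full width; the two side walls fit between them.


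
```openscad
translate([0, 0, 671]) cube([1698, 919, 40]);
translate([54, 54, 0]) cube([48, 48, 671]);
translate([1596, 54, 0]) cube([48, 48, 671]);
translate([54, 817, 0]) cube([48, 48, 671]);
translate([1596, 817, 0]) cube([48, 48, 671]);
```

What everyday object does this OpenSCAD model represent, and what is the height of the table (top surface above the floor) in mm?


A table. The table height is 711 mm.

A 1698×919×40 slab sits at z = 671 on four 48 mm square posts — a table. The top surface is at 671 + 40 = 711 mm.


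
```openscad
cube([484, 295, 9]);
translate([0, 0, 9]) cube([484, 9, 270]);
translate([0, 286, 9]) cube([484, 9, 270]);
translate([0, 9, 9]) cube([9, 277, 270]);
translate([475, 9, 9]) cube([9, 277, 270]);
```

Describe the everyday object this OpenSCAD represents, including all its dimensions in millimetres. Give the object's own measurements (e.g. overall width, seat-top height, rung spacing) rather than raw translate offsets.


An open-topped rectangular box: outside dimensions 484×295×279 mm, with a uniform wall and base thickness of 9 mm. The base is a full 484×295 slab on the floor; four walls sit on top of the base. The front and back walls (the −y and +y sides) span the full width; the two side walls fit between them.


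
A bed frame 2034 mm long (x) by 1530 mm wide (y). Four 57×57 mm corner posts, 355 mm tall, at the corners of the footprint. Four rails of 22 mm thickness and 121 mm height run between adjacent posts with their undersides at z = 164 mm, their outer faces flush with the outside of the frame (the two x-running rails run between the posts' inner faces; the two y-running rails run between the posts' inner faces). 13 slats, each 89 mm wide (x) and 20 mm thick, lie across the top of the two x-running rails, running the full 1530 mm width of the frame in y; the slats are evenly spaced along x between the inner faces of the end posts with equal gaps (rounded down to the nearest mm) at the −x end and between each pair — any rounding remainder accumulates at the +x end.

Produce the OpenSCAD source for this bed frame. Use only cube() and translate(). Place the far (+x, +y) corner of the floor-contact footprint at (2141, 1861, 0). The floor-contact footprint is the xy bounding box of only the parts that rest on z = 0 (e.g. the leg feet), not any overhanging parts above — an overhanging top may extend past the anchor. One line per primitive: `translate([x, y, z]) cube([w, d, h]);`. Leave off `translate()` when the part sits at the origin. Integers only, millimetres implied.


// slat z = rail_z + rail_h = 164 + 121 = 285
// slat gap = ⌊(1920 − 13·89) / 14⌋ = 54
translate([107, 331, 0]) cube([57, 57, 355]);
translate([107, 1804, 0]) cube([57, 57, 355]);
translate([2084, 331, 0]) cube([57, 57, 355]);
translate([2084, 1804, 0]) cube([57, 57, 355]);
translate([164, 331, 164]) cube([1920, 22, 121]);
translate([164, 1839, 164]) cube([1920, 22, 121]);
translate([107, 388, 164]) cube([22, 1416, 121]);
translate([2119, 388, 164]) cube([22, 1416, 121]);
translate([218, 331, 285]) cube([89, 1530, 20]);
translate([361, 331, 285]) cube([89, 1530, 20]);
translate([504, 331, 285]) cube([89, 1530, 20]);
translate([647, 331, 285]) cube([89, 1530, 20]);
translate([790, 331, 285]) cube([89, 1530, 20]);
translate([933, 331, 285]) cube([89, 1530, 20]);
translate([1076, 331, 285]) cube([89, 1530, 20]);
translate([1219, 331, 285]) cube([89, 1530, 20]);
translate([1362, 331, 285]) cube([89, 1530, 20]);
translate([1505, 331, 285]) cube([89, 1530, 20]);
translate([1648, 331, 285]) cube([89, 1530, 20]);
translate([1791, 331, 285]) cube([89, 1530, 20]);
translate([1934, 331, 285]) cube([89, 1530, 20]);


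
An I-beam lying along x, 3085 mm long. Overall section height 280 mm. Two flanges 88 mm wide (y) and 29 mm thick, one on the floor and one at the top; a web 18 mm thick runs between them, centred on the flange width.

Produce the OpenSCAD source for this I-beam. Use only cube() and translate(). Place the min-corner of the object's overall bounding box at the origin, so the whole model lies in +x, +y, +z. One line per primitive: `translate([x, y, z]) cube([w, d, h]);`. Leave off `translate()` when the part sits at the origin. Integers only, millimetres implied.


cube([3085, 88, 29]);
translate([0, 35, 29]) cube([3085, 18, 222]);
translate([0, 0, 251]) cube([3085, 88, 29]);


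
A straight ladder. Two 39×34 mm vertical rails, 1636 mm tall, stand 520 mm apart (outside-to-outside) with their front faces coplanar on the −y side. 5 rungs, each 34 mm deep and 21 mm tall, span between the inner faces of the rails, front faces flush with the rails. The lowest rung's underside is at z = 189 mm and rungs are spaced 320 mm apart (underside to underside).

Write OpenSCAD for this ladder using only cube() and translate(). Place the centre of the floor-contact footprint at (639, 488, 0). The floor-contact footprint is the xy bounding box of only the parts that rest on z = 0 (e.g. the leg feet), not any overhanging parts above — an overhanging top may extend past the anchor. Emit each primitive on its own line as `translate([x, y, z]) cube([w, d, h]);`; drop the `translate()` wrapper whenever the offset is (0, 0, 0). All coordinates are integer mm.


translate([379, 471, 0]) cube([39, 34, 1636]);
translate([860, 471, 0]) cube([39, 34, 1636]);
translate([418, 471, 189]) cube([442, 34, 21]);
translate([418, 471, 509]) cube([442, 34, 21]);
translate([418, 471, 829]) cube([442, 34, 21]);
translate([418, 471, 1149]) cube([442, 34, 21]);
translate([418, 471, 1469]) cube([442, 34, 21]);


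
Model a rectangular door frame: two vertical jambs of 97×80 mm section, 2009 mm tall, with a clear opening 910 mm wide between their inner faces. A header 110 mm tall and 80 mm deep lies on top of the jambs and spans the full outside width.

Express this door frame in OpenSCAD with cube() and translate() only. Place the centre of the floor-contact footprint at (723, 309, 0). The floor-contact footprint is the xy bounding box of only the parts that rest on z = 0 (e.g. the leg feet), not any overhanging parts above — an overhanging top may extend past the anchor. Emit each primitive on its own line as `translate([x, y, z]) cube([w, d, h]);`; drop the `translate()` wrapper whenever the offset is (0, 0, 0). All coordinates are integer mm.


translate([171, 269, 0]) cube([97, 80, 2009]);
translate([1178, 269, 0]) cube([97, 80, 2009]);
translate([171, 269, 2009]) cube([1104, 80, 110]);


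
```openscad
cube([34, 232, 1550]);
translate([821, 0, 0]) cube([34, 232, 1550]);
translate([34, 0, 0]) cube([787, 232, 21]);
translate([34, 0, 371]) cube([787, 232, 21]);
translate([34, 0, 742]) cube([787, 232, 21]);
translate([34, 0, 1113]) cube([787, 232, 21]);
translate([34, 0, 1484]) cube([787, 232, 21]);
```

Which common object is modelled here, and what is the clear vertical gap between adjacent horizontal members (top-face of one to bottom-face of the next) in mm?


A bookshelf. The clear shelf gap is 350 mm.

Two tall side panels with 5 horizontal boards between them — a bookshelf. The first two shelf undersides are at z = 0 and z = 371; with shelf thickness 21, the clear gap is 371 − 0 − 21 = 350 mm.


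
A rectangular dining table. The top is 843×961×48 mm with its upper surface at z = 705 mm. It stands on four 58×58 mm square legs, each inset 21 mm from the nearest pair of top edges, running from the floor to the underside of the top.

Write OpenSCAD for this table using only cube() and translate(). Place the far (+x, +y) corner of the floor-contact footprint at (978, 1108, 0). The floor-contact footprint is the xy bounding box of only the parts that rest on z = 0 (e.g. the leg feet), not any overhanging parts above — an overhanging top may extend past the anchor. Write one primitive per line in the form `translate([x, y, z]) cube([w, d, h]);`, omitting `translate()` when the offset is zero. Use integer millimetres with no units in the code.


// leg_h = 705 - 48 = 657
translate([156, 168, 657]) cube([843, 961, 48]);
translate([177, 189, 0]) cube([58, 58, 657]);
translate([920, 189, 0]) cube([58, 58, 657]);
translate([177, 1050, 0]) cube([58, 58, 657]);
translate([920, 1050, 0]) cube([58, 58, 657]);


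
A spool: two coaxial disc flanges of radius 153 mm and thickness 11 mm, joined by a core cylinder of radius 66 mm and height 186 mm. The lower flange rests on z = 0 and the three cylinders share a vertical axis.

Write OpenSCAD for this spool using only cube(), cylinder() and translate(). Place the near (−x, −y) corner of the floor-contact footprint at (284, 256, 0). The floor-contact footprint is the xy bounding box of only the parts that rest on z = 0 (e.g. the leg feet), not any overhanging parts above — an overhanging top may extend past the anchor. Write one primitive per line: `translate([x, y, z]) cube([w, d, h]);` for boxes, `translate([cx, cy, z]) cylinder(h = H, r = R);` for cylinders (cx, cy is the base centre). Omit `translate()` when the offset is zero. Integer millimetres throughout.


translate([437, 409, 0]) cylinder(h = 11, r = 153);
translate([437, 409, 11]) cylinder(h = 186, r = 66);
translate([437, 409, 197]) cylinder(h = 11, r = 153);
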